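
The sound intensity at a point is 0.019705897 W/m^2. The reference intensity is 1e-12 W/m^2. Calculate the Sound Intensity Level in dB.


Given values:
  I = 0.019705897 W/m^2
  I_ref = 1e-12 W/m^2
Formula: SIL = 10 * log10(I / I_ref)
Compute ratio: I / I_ref = 19705897000
Compute log10: log10(19705897000) = 10.294596
Multiply: SIL = 10 * 10.294596 = 102.95

102.95 dB


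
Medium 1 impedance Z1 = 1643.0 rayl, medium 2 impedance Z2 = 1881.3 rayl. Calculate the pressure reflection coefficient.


Given values:
  Z1 = 1643.0 rayl, Z2 = 1881.3 rayl
Formula: R = (Z2 - Z1) / (Z2 + Z1)
Numerator: Z2 - Z1 = 1881.3 - 1643.0 = 238.3
Denominator: Z2 + Z1 = 1881.3 + 1643.0 = 3524.3
R = 238.3 / 3524.3 = 0.0676

0.0676


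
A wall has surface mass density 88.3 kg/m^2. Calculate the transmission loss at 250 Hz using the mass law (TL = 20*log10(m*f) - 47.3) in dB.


Given values:
  m = 88.3 kg/m^2, f = 250 Hz
Formula: TL = 20 * log10(m * f) - 47.3
Compute m * f = 88.3 * 250 = 22075.0
Compute log10(22075.0) = 4.343901
Compute 20 * 4.343901 = 86.878
TL = 86.878 - 47.3 = 39.58

39.58 dB


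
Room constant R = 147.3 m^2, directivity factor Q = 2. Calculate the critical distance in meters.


Given values:
  R = 147.3 m^2, Q = 2
Formula: d_c = 0.141 * sqrt(Q * R)
Compute Q * R = 2 * 147.3 = 294.6
Compute sqrt(294.6) = 17.1639
d_c = 0.141 * 17.1639 = 2.42

2.42 m


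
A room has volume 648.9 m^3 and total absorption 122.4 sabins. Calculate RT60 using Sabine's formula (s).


Given values:
  V = 648.9 m^3
  A = 122.4 sabins
Formula: RT60 = 0.161 * V / A
Numerator: 0.161 * 648.9 = 104.4729
RT60 = 104.4729 / 122.4 = 0.854

0.854 s


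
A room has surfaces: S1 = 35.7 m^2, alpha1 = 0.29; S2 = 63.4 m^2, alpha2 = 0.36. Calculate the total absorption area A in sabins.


Given surfaces:
  Surface 1: 35.7 * 0.29 = 10.353
  Surface 2: 63.4 * 0.36 = 22.824
Formula: A = sum(Si * alpha_i)
A = 10.353 + 22.824
A = 33.18

33.18 sabins


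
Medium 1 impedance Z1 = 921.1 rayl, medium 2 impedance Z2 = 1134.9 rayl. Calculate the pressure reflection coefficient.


Given values:
  Z1 = 921.1 rayl, Z2 = 1134.9 rayl
Formula: R = (Z2 - Z1) / (Z2 + Z1)
Numerator: Z2 - Z1 = 1134.9 - 921.1 = 213.8
Denominator: Z2 + Z1 = 1134.9 + 921.1 = 2056.0
R = 213.8 / 2056.0 = 0.104

0.104


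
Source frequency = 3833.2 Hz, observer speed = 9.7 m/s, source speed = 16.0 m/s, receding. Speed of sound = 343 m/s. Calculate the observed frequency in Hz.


Given values:
  f_s = 3833.2 Hz, v_o = 9.7 m/s, v_s = 16.0 m/s
  Direction: receding
Formula: f_o = f_s * (c - v_o) / (c + v_s)
Numerator: c - v_o = 343 - 9.7 = 333.3
Denominator: c + v_s = 343 + 16.0 = 359.0
f_o = 3833.2 * 333.3 / 359.0 = 3558.79

3558.79 Hz


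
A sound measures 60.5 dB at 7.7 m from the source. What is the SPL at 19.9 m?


Given values:
  SPL1 = 60.5 dB, r1 = 7.7 m, r2 = 19.9 m
Formula: SPL2 = SPL1 - 20 * log10(r2 / r1)
Compute ratio: r2 / r1 = 19.9 / 7.7 = 2.5844
Compute log10: log10(2.5844) = 0.41236
Compute drop: 20 * 0.41236 = 8.2472
SPL2 = 60.5 - 8.2472 = 52.25

52.25 dB


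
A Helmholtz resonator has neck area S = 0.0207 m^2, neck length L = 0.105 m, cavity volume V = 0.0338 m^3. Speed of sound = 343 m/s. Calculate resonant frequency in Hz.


Given values:
  S = 0.0207 m^2, L = 0.105 m, V = 0.0338 m^3, c = 343 m/s
Formula: f = (c / (2*pi)) * sqrt(S / (V * L))
Compute V * L = 0.0338 * 0.105 = 0.003549
Compute S / (V * L) = 0.0207 / 0.003549 = 5.8326
Compute sqrt(5.8326) = 2.415078
Compute c / (2*pi) = 343 / 6.283185 = 54.590148
f = 54.590148 * 2.415078 = 131.84

131.84 Hz


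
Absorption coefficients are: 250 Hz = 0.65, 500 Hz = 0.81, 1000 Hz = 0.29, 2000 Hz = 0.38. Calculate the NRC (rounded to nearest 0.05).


Given values:
  a_250 = 0.65, a_500 = 0.81
  a_1000 = 0.29, a_2000 = 0.38
Formula: NRC = (a250 + a500 + a1000 + a2000) / 4
Sum = 0.65 + 0.81 + 0.29 + 0.38 = 2.13
NRC = 2.13 / 4 = 0.5325
Rounded to nearest 0.05: 0.55

0.55


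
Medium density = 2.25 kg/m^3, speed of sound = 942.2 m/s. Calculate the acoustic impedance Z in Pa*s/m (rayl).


Given values:
  rho = 2.25 kg/m^3
  c = 942.2 m/s
Formula: Z = rho * c
Z = 2.25 * 942.2
Z = 2119.95

2119.95 rayl


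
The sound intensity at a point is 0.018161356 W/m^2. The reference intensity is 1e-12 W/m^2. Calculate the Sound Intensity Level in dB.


Given values:
  I = 0.018161356 W/m^2
  I_ref = 1e-12 W/m^2
Formula: SIL = 10 * log10(I / I_ref)
Compute ratio: I / I_ref = 18161356000
Compute log10: log10(18161356000) = 10.259148
Multiply: SIL = 10 * 10.259148 = 102.59

102.59 dB


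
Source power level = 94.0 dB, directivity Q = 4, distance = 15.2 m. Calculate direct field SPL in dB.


Given values:
  Lw = 94.0 dB, Q = 4, r = 15.2 m
Formula: SPL = Lw + 10 * log10(Q / (4 * pi * r^2))
Compute 4 * pi * r^2 = 4 * pi * 15.2^2 = 2903.3343
Compute Q / denom = 4 / 2903.3343 = 0.00137773
Compute 10 * log10(0.00137773) = -28.6084
SPL = 94.0 + (-28.6084) = 65.39

65.39 dB


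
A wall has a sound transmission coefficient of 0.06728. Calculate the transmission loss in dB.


Given values:
  tau = 0.06728
Formula: TL = 10 * log10(1 / tau)
Compute 1 / tau = 1 / 0.06728 = 14.8633
Compute log10(14.8633) = 1.172115
TL = 10 * 1.172115 = 11.72

11.72 dB


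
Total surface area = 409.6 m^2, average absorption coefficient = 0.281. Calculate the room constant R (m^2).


Given values:
  S = 409.6 m^2, alpha = 0.281
Formula: R = S * alpha / (1 - alpha)
Numerator: 409.6 * 0.281 = 115.0976
Denominator: 1 - 0.281 = 0.719
R = 115.0976 / 0.719 = 160.08

160.08 m^2


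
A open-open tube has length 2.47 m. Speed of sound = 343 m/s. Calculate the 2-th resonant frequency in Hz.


Given values:
  Tube type: open-open, L = 2.47 m, c = 343 m/s, n = 2
Formula: f_n = n * c / (2 * L)
Compute 2 * L = 2 * 2.47 = 4.94
f = 2 * 343 / 4.94
f = 138.87

138.87 Hz


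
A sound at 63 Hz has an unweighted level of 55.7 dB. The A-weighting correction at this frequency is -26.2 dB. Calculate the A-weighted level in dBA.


Given values:
  SPL = 55.7 dB
  A-weighting at 63 Hz = -26.2 dB
Formula: L_A = SPL + A_weight
L_A = 55.7 + (-26.2)
L_A = 29.5

29.5 dBA


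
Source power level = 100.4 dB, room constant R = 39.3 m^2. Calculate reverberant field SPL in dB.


Given values:
  Lw = 100.4 dB, R = 39.3 m^2
Formula: SPL = Lw + 10 * log10(4 / R)
Compute 4 / R = 4 / 39.3 = 0.101781
Compute 10 * log10(0.101781) = -9.9233
SPL = 100.4 + (-9.9233) = 90.48

90.48 dB


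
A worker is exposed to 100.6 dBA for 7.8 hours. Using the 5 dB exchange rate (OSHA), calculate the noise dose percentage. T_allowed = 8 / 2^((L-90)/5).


Given values:
  L = 100.6 dBA, T = 7.8 hours
Formula: T_allowed = 8 / 2^((L - 90) / 5)
Compute exponent: (100.6 - 90) / 5 = 2.12
Compute 2^(2.12) = 4.346939
T_allowed = 8 / 4.346939 = 1.840375 hours
Dose = (T / T_allowed) * 100
Dose = (7.8 / 1.840375) * 100 = 423.83

423.83 %


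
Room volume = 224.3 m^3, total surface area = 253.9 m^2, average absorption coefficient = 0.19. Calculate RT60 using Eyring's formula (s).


Given values:
  V = 224.3 m^3, S = 253.9 m^2, alpha = 0.19
Formula: RT60 = 0.161 * V / (-S * ln(1 - alpha))
Compute ln(1 - 0.19) = ln(0.81) = -0.210721
Denominator: -253.9 * -0.210721 = 53.5021
Numerator: 0.161 * 224.3 = 36.1123
RT60 = 36.1123 / 53.5021 = 0.675

0.675 s


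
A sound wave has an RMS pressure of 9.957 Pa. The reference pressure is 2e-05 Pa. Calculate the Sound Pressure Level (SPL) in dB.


Given values:
  p = 9.957 Pa
  p_ref = 2e-05 Pa
Formula: SPL = 20 * log10(p / p_ref)
Compute ratio: p / p_ref = 9.957 / 2e-05 = 497850
Compute log10: log10(497850) = 5.697099
Multiply: SPL = 20 * 5.697099 = 113.94

113.94 dB


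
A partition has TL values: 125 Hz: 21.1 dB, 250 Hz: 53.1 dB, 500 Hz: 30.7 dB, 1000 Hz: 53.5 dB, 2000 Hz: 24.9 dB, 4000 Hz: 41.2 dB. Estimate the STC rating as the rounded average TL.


Given TL values at each frequency:
  125 Hz: 21.1 dB
  250 Hz: 53.1 dB
  500 Hz: 30.7 dB
  1000 Hz: 53.5 dB
  2000 Hz: 24.9 dB
  4000 Hz: 41.2 dB
Formula: STC ~ round(average of TL values)
Sum = 21.1 + 53.1 + 30.7 + 53.5 + 24.9 + 41.2 = 224.5
Average = 224.5 / 6 = 37.42
Rounded: 37

37


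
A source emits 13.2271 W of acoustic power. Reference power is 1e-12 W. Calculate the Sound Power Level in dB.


Given values:
  W = 13.2271 W
  W_ref = 1e-12 W
Formula: SWL = 10 * log10(W / W_ref)
Compute ratio: W / W_ref = 13227100000000
Compute log10: log10(13227100000000) = 13.121465
Multiply: SWL = 10 * 13.121465 = 131.21

131.21 dB


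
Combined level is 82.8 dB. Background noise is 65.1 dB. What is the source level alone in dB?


Given values:
  L_total = 82.8 dB, L_bg = 65.1 dB
Formula: L_source = 10 * log10(10^(L_total/10) - 10^(L_bg/10))
Convert to linear:
  10^(82.8/10) = 190546071.7963
  10^(65.1/10) = 3235936.5693
Difference: 190546071.7963 - 3235936.5693 = 187310135.227
L_source = 10 * log10(187310135.227) = 82.73

82.73 dB


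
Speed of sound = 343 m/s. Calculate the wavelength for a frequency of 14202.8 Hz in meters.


Given values:
  c = 343 m/s, f = 14202.8 Hz
Formula: lambda = c / f
lambda = 343 / 14202.8
lambda = 0.0242

0.0242 m


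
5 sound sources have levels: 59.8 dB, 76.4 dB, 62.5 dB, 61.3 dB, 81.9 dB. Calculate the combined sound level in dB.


Formula: L_total = 10 * log10( sum(10^(Li/10)) )
  Source 1: 10^(59.8/10) = 954992.586
  Source 2: 10^(76.4/10) = 43651583.224
  Source 3: 10^(62.5/10) = 1778279.41
  Source 4: 10^(61.3/10) = 1348962.8826
  Source 5: 10^(81.9/10) = 154881661.8912
Sum of linear values = 202615479.9938
L_total = 10 * log10(202615479.9938) = 83.07

83.07 dB


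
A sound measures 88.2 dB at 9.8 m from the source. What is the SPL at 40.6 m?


Given values:
  SPL1 = 88.2 dB, r1 = 9.8 m, r2 = 40.6 m
Formula: SPL2 = SPL1 - 20 * log10(r2 / r1)
Compute ratio: r2 / r1 = 40.6 / 9.8 = 4.1429
Compute log10: log10(4.1429) = 0.617304
Compute drop: 20 * 0.617304 = 12.3461
SPL2 = 88.2 - 12.3461 = 75.85

75.85 dB


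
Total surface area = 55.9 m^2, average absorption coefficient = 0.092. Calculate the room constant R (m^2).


Given values:
  S = 55.9 m^2, alpha = 0.092
Formula: R = S * alpha / (1 - alpha)
Numerator: 55.9 * 0.092 = 5.1428
Denominator: 1 - 0.092 = 0.908
R = 5.1428 / 0.908 = 5.66

5.66 m^2


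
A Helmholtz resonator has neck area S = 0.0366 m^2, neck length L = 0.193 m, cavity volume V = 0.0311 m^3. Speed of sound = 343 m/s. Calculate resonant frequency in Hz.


Given values:
  S = 0.0366 m^2, L = 0.193 m, V = 0.0311 m^3, c = 343 m/s
Formula: f = (c / (2*pi)) * sqrt(S / (V * L))
Compute V * L = 0.0311 * 0.193 = 0.0060023
Compute S / (V * L) = 0.0366 / 0.0060023 = 6.0977
Compute sqrt(6.0977) = 2.469352
Compute c / (2*pi) = 343 / 6.283185 = 54.590148
f = 54.590148 * 2.469352 = 134.8

134.8 Hz


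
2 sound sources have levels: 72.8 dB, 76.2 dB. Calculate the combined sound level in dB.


Formula: L_total = 10 * log10( sum(10^(Li/10)) )
  Source 1: 10^(72.8/10) = 19054607.1796
  Source 2: 10^(76.2/10) = 41686938.347
Sum of linear values = 60741545.5266
L_total = 10 * log10(60741545.5266) = 77.83

77.83 dB


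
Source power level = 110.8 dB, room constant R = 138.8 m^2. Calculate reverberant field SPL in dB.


Given values:
  Lw = 110.8 dB, R = 138.8 m^2
Formula: SPL = Lw + 10 * log10(4 / R)
Compute 4 / R = 4 / 138.8 = 0.028818
Compute 10 * log10(0.028818) = -15.4034
SPL = 110.8 + (-15.4034) = 95.4

95.4 dB


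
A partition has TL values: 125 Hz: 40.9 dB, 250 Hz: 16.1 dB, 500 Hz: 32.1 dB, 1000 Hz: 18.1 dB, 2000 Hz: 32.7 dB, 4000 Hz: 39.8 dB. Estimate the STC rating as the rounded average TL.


Given TL values at each frequency:
  125 Hz: 40.9 dB
  250 Hz: 16.1 dB
  500 Hz: 32.1 dB
  1000 Hz: 18.1 dB
  2000 Hz: 32.7 dB
  4000 Hz: 39.8 dB
Formula: STC ~ round(average of TL values)
Sum = 40.9 + 16.1 + 32.1 + 18.1 + 32.7 + 39.8 = 179.7
Average = 179.7 / 6 = 29.95
Rounded: 30

30


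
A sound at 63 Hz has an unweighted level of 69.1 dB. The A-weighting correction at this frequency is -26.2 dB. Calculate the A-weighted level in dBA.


Given values:
  SPL = 69.1 dB
  A-weighting at 63 Hz = -26.2 dB
Formula: L_A = SPL + A_weight
L_A = 69.1 + (-26.2)
L_A = 42.9

42.9 dBA


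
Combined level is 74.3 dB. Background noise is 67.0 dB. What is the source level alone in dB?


Given values:
  L_total = 74.3 dB, L_bg = 67.0 dB
Formula: L_source = 10 * log10(10^(L_total/10) - 10^(L_bg/10))
Convert to linear:
  10^(74.3/10) = 26915348.0393
  10^(67.0/10) = 5011872.3363
Difference: 26915348.0393 - 5011872.3363 = 21903475.703
L_source = 10 * log10(21903475.703) = 73.41

73.41 dB


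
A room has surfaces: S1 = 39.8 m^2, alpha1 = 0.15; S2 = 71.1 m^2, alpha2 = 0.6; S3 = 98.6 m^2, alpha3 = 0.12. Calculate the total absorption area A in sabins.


Given surfaces:
  Surface 1: 39.8 * 0.15 = 5.97
  Surface 2: 71.1 * 0.6 = 42.66
  Surface 3: 98.6 * 0.12 = 11.832
Formula: A = sum(Si * alpha_i)
A = 5.97 + 42.66 + 11.832
A = 60.46

60.46 sabins


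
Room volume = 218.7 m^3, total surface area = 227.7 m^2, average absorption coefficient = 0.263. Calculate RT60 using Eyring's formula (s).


Given values:
  V = 218.7 m^3, S = 227.7 m^2, alpha = 0.263
Formula: RT60 = 0.161 * V / (-S * ln(1 - alpha))
Compute ln(1 - 0.263) = ln(0.737) = -0.305167
Denominator: -227.7 * -0.305167 = 69.4865
Numerator: 0.161 * 218.7 = 35.2107
RT60 = 35.2107 / 69.4865 = 0.507

0.507 s


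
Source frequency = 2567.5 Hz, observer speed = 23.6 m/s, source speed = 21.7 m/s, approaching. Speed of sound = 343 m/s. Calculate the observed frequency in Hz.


Given values:
  f_s = 2567.5 Hz, v_o = 23.6 m/s, v_s = 21.7 m/s
  Direction: approaching
Formula: f_o = f_s * (c + v_o) / (c - v_s)
Numerator: c + v_o = 343 + 23.6 = 366.6
Denominator: c - v_s = 343 - 21.7 = 321.3
f_o = 2567.5 * 366.6 / 321.3 = 2929.49

2929.49 Hz


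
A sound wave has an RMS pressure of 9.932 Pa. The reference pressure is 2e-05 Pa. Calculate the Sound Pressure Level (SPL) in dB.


Given values:
  p = 9.932 Pa
  p_ref = 2e-05 Pa
Formula: SPL = 20 * log10(p / p_ref)
Compute ratio: p / p_ref = 9.932 / 2e-05 = 496600
Compute log10: log10(496600) = 5.696007
Multiply: SPL = 20 * 5.696007 = 113.92

113.92 dB


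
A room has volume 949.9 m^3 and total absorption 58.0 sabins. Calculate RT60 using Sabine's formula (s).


Given values:
  V = 949.9 m^3
  A = 58.0 sabins
Formula: RT60 = 0.161 * V / A
Numerator: 0.161 * 949.9 = 152.9339
RT60 = 152.9339 / 58.0 = 2.637

2.637 s


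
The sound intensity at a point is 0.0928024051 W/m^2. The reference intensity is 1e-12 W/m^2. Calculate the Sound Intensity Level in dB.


Given values:
  I = 0.0928024051 W/m^2
  I_ref = 1e-12 W/m^2
Formula: SIL = 10 * log10(I / I_ref)
Compute ratio: I / I_ref = 92802405100
Compute log10: log10(92802405100) = 10.967559
Multiply: SIL = 10 * 10.967559 = 109.68

109.68 dB


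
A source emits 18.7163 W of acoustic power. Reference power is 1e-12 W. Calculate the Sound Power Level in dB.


Given values:
  W = 18.7163 W
  W_ref = 1e-12 W
Formula: SWL = 10 * log10(W / W_ref)
Compute ratio: W / W_ref = 18716300000000
Compute log10: log10(18716300000000) = 13.27222
Multiply: SWL = 10 * 13.27222 = 132.72

132.72 dB


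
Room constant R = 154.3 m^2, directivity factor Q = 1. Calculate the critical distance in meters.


Given values:
  R = 154.3 m^2, Q = 1
Formula: d_c = 0.141 * sqrt(Q * R)
Compute Q * R = 1 * 154.3 = 154.3
Compute sqrt(154.3) = 12.4218
d_c = 0.141 * 12.4218 = 1.751

1.751 m


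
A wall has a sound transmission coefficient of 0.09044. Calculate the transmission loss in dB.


Given values:
  tau = 0.09044
Formula: TL = 10 * log10(1 / tau)
Compute 1 / tau = 1 / 0.09044 = 11.0571
Compute log10(11.0571) = 1.043641
TL = 10 * 1.043641 = 10.44

10.44 dB


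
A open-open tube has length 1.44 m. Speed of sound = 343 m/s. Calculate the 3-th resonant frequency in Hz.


Given values:
  Tube type: open-open, L = 1.44 m, c = 343 m/s, n = 3
Formula: f_n = n * c / (2 * L)
Compute 2 * L = 2 * 1.44 = 2.88
f = 3 * 343 / 2.88
f = 357.29

357.29 Hz


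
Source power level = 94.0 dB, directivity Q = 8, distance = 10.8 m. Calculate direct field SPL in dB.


Given values:
  Lw = 94.0 dB, Q = 8, r = 10.8 m
Formula: SPL = Lw + 10 * log10(Q / (4 * pi * r^2))
Compute 4 * pi * r^2 = 4 * pi * 10.8^2 = 1465.7415
Compute Q / denom = 8 / 1465.7415 = 0.00545799
Compute 10 * log10(0.00545799) = -22.6297
SPL = 94.0 + (-22.6297) = 71.37

71.37 dB


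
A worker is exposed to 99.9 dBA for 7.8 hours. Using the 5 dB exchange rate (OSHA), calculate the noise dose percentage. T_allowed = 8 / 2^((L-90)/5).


Given values:
  L = 99.9 dBA, T = 7.8 hours
Formula: T_allowed = 8 / 2^((L - 90) / 5)
Compute exponent: (99.9 - 90) / 5 = 1.98
Compute 2^(1.98) = 3.944931
T_allowed = 8 / 3.944931 = 2.027919 hours
Dose = (T / T_allowed) * 100
Dose = (7.8 / 2.027919) * 100 = 384.63

384.63 %


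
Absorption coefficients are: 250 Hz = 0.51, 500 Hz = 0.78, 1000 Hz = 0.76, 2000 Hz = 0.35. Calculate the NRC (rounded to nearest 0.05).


Given values:
  a_250 = 0.51, a_500 = 0.78
  a_1000 = 0.76, a_2000 = 0.35
Formula: NRC = (a250 + a500 + a1000 + a2000) / 4
Sum = 0.51 + 0.78 + 0.76 + 0.35 = 2.4
NRC = 2.4 / 4 = 0.6
Rounded to nearest 0.05: 0.6

0.6


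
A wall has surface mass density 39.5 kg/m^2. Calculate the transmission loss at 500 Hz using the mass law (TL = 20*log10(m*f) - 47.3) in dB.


Given values:
  m = 39.5 kg/m^2, f = 500 Hz
Formula: TL = 20 * log10(m * f) - 47.3
Compute m * f = 39.5 * 500 = 19750.0
Compute log10(19750.0) = 4.295567
Compute 20 * 4.295567 = 85.9113
TL = 85.9113 - 47.3 = 38.61

38.61 dB


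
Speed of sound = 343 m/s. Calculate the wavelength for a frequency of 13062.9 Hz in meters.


Given values:
  c = 343 m/s, f = 13062.9 Hz
Formula: lambda = c / f
lambda = 343 / 13062.9
lambda = 0.0263

0.0263 m


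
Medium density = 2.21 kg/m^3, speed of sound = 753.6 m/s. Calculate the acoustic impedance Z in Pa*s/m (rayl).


Given values:
  rho = 2.21 kg/m^3
  c = 753.6 m/s
Formula: Z = rho * c
Z = 2.21 * 753.6
Z = 1665.46

1665.46 rayl


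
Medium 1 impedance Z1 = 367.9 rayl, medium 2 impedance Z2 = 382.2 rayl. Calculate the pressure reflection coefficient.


Given values:
  Z1 = 367.9 rayl, Z2 = 382.2 rayl
Formula: R = (Z2 - Z1) / (Z2 + Z1)
Numerator: Z2 - Z1 = 382.2 - 367.9 = 14.3
Denominator: Z2 + Z1 = 382.2 + 367.9 = 750.1
R = 14.3 / 750.1 = 0.0191

0.0191


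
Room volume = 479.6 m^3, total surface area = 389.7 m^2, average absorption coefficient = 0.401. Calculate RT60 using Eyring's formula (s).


Given values:
  V = 479.6 m^3, S = 389.7 m^2, alpha = 0.401
Formula: RT60 = 0.161 * V / (-S * ln(1 - alpha))
Compute ln(1 - 0.401) = ln(0.599) = -0.512494
Denominator: -389.7 * -0.512494 = 199.7189
Numerator: 0.161 * 479.6 = 77.2156
RT60 = 77.2156 / 199.7189 = 0.387

0.387 s


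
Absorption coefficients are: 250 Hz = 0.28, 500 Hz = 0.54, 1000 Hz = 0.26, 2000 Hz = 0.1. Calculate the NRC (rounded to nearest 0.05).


Given values:
  a_250 = 0.28, a_500 = 0.54
  a_1000 = 0.26, a_2000 = 0.1
Formula: NRC = (a250 + a500 + a1000 + a2000) / 4
Sum = 0.28 + 0.54 + 0.26 + 0.1 = 1.18
NRC = 1.18 / 4 = 0.295
Rounded to nearest 0.05: 0.3

0.3


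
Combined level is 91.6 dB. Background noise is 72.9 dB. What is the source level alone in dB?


Given values:
  L_total = 91.6 dB, L_bg = 72.9 dB
Formula: L_source = 10 * log10(10^(L_total/10) - 10^(L_bg/10))
Convert to linear:
  10^(91.6/10) = 1445439770.7459
  10^(72.9/10) = 19498445.9976
Difference: 1445439770.7459 - 19498445.9976 = 1425941324.7483
L_source = 10 * log10(1425941324.7483) = 91.54

91.54 dB


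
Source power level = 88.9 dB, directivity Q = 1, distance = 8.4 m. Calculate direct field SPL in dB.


Given values:
  Lw = 88.9 dB, Q = 1, r = 8.4 m
Formula: SPL = Lw + 10 * log10(Q / (4 * pi * r^2))
Compute 4 * pi * r^2 = 4 * pi * 8.4^2 = 886.6831
Compute Q / denom = 1 / 886.6831 = 0.0011278
Compute 10 * log10(0.0011278) = -29.4777
SPL = 88.9 + (-29.4777) = 59.42

59.42 dB


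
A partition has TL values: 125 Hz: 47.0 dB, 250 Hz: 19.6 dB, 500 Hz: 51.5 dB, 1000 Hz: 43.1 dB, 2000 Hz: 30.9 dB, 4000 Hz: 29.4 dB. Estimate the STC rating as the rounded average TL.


Given TL values at each frequency:
  125 Hz: 47.0 dB
  250 Hz: 19.6 dB
  500 Hz: 51.5 dB
  1000 Hz: 43.1 dB
  2000 Hz: 30.9 dB
  4000 Hz: 29.4 dB
Formula: STC ~ round(average of TL values)
Sum = 47.0 + 19.6 + 51.5 + 43.1 + 30.9 + 29.4 = 221.5
Average = 221.5 / 6 = 36.92
Rounded: 37

37


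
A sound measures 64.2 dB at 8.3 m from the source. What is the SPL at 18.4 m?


Given values:
  SPL1 = 64.2 dB, r1 = 8.3 m, r2 = 18.4 m
Formula: SPL2 = SPL1 - 20 * log10(r2 / r1)
Compute ratio: r2 / r1 = 18.4 / 8.3 = 2.2169
Compute log10: log10(2.2169) = 0.345746
Compute drop: 20 * 0.345746 = 6.9149
SPL2 = 64.2 - 6.9149 = 57.29

57.29 dB


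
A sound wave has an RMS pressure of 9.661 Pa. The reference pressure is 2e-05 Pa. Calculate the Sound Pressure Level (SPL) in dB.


Given values:
  p = 9.661 Pa
  p_ref = 2e-05 Pa
Formula: SPL = 20 * log10(p / p_ref)
Compute ratio: p / p_ref = 9.661 / 2e-05 = 483050
Compute log10: log10(483050) = 5.683992
Multiply: SPL = 20 * 5.683992 = 113.68

113.68 dB


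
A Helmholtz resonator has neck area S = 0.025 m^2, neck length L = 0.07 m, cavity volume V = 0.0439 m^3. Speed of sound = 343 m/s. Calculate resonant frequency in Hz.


Given values:
  S = 0.025 m^2, L = 0.07 m, V = 0.0439 m^3, c = 343 m/s
Formula: f = (c / (2*pi)) * sqrt(S / (V * L))
Compute V * L = 0.0439 * 0.07 = 0.003073
Compute S / (V * L) = 0.025 / 0.003073 = 8.1354
Compute sqrt(8.1354) = 2.852262
Compute c / (2*pi) = 343 / 6.283185 = 54.590148
f = 54.590148 * 2.852262 = 155.71

155.71 Hz


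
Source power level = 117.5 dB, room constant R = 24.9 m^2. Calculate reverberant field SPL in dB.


Given values:
  Lw = 117.5 dB, R = 24.9 m^2
Formula: SPL = Lw + 10 * log10(4 / R)
Compute 4 / R = 4 / 24.9 = 0.160643
Compute 10 * log10(0.160643) = -7.9414
SPL = 117.5 + (-7.9414) = 109.56

109.56 dB


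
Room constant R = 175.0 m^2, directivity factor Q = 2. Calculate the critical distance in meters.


Given values:
  R = 175.0 m^2, Q = 2
Formula: d_c = 0.141 * sqrt(Q * R)
Compute Q * R = 2 * 175.0 = 350.0
Compute sqrt(350.0) = 18.7083
d_c = 0.141 * 18.7083 = 2.638

2.638 m


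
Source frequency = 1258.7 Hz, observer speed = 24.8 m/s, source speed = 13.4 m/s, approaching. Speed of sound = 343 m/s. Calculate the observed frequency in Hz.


Given values:
  f_s = 1258.7 Hz, v_o = 24.8 m/s, v_s = 13.4 m/s
  Direction: approaching
Formula: f_o = f_s * (c + v_o) / (c - v_s)
Numerator: c + v_o = 343 + 24.8 = 367.8
Denominator: c - v_s = 343 - 13.4 = 329.6
f_o = 1258.7 * 367.8 / 329.6 = 1404.58

1404.58 Hz


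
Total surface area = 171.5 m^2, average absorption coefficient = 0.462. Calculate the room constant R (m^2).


Given values:
  S = 171.5 m^2, alpha = 0.462
Formula: R = S * alpha / (1 - alpha)
Numerator: 171.5 * 0.462 = 79.233
Denominator: 1 - 0.462 = 0.538
R = 79.233 / 0.538 = 147.27

147.27 m^2


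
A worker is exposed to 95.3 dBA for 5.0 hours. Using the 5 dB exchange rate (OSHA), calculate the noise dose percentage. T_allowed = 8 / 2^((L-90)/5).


Given values:
  L = 95.3 dBA, T = 5.0 hours
Formula: T_allowed = 8 / 2^((L - 90) / 5)
Compute exponent: (95.3 - 90) / 5 = 1.06
Compute 2^(1.06) = 2.084932
T_allowed = 8 / 2.084932 = 3.837056 hours
Dose = (T / T_allowed) * 100
Dose = (5.0 / 3.837056) * 100 = 130.31

130.31 %


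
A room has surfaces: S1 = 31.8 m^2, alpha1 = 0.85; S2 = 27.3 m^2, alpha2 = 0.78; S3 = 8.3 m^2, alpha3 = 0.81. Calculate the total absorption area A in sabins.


Given surfaces:
  Surface 1: 31.8 * 0.85 = 27.03
  Surface 2: 27.3 * 0.78 = 21.294
  Surface 3: 8.3 * 0.81 = 6.723
Formula: A = sum(Si * alpha_i)
A = 27.03 + 21.294 + 6.723
A = 55.05

55.05 sabins


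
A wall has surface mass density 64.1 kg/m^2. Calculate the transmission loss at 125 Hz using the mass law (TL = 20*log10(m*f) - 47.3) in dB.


Given values:
  m = 64.1 kg/m^2, f = 125 Hz
Formula: TL = 20 * log10(m * f) - 47.3
Compute m * f = 64.1 * 125 = 8012.5
Compute log10(8012.5) = 3.903768
Compute 20 * 3.903768 = 78.0754
TL = 78.0754 - 47.3 = 30.78

30.78 dB


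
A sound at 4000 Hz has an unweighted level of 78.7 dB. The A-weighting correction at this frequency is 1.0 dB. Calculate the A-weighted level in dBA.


Given values:
  SPL = 78.7 dB
  A-weighting at 4000 Hz = 1.0 dB
Formula: L_A = SPL + A_weight
L_A = 78.7 + (1.0)
L_A = 79.7

79.7 dBA


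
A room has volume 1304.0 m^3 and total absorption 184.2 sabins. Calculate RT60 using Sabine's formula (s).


Given values:
  V = 1304.0 m^3
  A = 184.2 sabins
Formula: RT60 = 0.161 * V / A
Numerator: 0.161 * 1304.0 = 209.944
RT60 = 209.944 / 184.2 = 1.14

1.14 s


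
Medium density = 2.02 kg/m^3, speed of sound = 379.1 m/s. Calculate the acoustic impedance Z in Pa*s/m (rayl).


Given values:
  rho = 2.02 kg/m^3
  c = 379.1 m/s
Formula: Z = rho * c
Z = 2.02 * 379.1
Z = 765.78

765.78 rayl


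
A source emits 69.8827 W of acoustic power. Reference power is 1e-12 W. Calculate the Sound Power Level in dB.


Given values:
  W = 69.8827 W
  W_ref = 1e-12 W
Formula: SWL = 10 * log10(W / W_ref)
Compute ratio: W / W_ref = 69882700000000
Compute log10: log10(69882700000000) = 13.84437
Multiply: SWL = 10 * 13.84437 = 138.44

138.44 dB


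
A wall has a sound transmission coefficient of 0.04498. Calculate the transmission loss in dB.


Given values:
  tau = 0.04498
Formula: TL = 10 * log10(1 / tau)
Compute 1 / tau = 1 / 0.04498 = 22.2321
Compute log10(22.2321) = 1.34698
TL = 10 * 1.34698 = 13.47

13.47 dB


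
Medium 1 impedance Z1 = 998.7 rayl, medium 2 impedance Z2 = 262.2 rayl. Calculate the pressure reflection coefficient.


Given values:
  Z1 = 998.7 rayl, Z2 = 262.2 rayl
Formula: R = (Z2 - Z1) / (Z2 + Z1)
Numerator: Z2 - Z1 = 262.2 - 998.7 = -736.5
Denominator: Z2 + Z1 = 262.2 + 998.7 = 1260.9
R = -736.5 / 1260.9 = -0.5841

-0.5841


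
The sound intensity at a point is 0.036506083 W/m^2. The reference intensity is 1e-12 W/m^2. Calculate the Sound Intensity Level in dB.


Given values:
  I = 0.036506083 W/m^2
  I_ref = 1e-12 W/m^2
Formula: SIL = 10 * log10(I / I_ref)
Compute ratio: I / I_ref = 36506083000
Compute log10: log10(36506083000) = 10.562365
Multiply: SIL = 10 * 10.562365 = 105.62

105.62 dB


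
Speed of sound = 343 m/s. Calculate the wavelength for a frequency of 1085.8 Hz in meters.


Given values:
  c = 343 m/s, f = 1085.8 Hz
Formula: lambda = c / f
lambda = 343 / 1085.8
lambda = 0.3159

0.3159 m


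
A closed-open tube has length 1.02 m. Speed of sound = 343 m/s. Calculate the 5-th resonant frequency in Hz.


Given values:
  Tube type: closed-open, L = 1.02 m, c = 343 m/s, n = 5
Formula: f_n = (2n - 1) * c / (4 * L)
Compute 2n - 1 = 2*5 - 1 = 9
Compute 4 * L = 4 * 1.02 = 4.08
f = 9 * 343 / 4.08
f = 756.62

756.62 Hz


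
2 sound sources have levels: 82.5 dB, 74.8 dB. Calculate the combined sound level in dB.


Formula: L_total = 10 * log10( sum(10^(Li/10)) )
  Source 1: 10^(82.5/10) = 177827941.0039
  Source 2: 10^(74.8/10) = 30199517.204
Sum of linear values = 208027458.2079
L_total = 10 * log10(208027458.2079) = 83.18

83.18 dB


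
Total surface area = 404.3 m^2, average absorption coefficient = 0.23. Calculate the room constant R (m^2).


Given values:
  S = 404.3 m^2, alpha = 0.23
Formula: R = S * alpha / (1 - alpha)
Numerator: 404.3 * 0.23 = 92.989
Denominator: 1 - 0.23 = 0.77
R = 92.989 / 0.77 = 120.76

120.76 m^2


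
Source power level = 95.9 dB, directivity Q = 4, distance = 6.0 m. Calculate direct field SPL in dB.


Given values:
  Lw = 95.9 dB, Q = 4, r = 6.0 m
Formula: SPL = Lw + 10 * log10(Q / (4 * pi * r^2))
Compute 4 * pi * r^2 = 4 * pi * 6.0^2 = 452.3893
Compute Q / denom = 4 / 452.3893 = 0.00884194
Compute 10 * log10(0.00884194) = -20.5345
SPL = 95.9 + (-20.5345) = 75.37

75.37 dB


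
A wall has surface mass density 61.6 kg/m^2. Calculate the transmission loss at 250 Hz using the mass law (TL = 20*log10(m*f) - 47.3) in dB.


Given values:
  m = 61.6 kg/m^2, f = 250 Hz
Formula: TL = 20 * log10(m * f) - 47.3
Compute m * f = 61.6 * 250 = 15400.0
Compute log10(15400.0) = 4.187521
Compute 20 * 4.187521 = 83.7504
TL = 83.7504 - 47.3 = 36.45

36.45 dB


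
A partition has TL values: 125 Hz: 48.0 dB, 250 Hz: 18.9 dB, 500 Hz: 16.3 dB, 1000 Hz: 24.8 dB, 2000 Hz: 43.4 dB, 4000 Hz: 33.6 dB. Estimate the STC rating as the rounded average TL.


Given TL values at each frequency:
  125 Hz: 48.0 dB
  250 Hz: 18.9 dB
  500 Hz: 16.3 dB
  1000 Hz: 24.8 dB
  2000 Hz: 43.4 dB
  4000 Hz: 33.6 dB
Formula: STC ~ round(average of TL values)
Sum = 48.0 + 18.9 + 16.3 + 24.8 + 43.4 + 33.6 = 185.0
Average = 185.0 / 6 = 30.83
Rounded: 31

31


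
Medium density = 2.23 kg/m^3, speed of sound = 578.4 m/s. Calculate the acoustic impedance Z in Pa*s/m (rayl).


Given values:
  rho = 2.23 kg/m^3
  c = 578.4 m/s
Formula: Z = rho * c
Z = 2.23 * 578.4
Z = 1289.83

1289.83 rayl


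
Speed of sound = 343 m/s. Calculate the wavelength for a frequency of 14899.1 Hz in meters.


Given values:
  c = 343 m/s, f = 14899.1 Hz
Formula: lambda = c / f
lambda = 343 / 14899.1
lambda = 0.023

0.023 m


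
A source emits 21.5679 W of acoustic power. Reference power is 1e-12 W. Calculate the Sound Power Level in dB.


Given values:
  W = 21.5679 W
  W_ref = 1e-12 W
Formula: SWL = 10 * log10(W / W_ref)
Compute ratio: W / W_ref = 21567900000000
Compute log10: log10(21567900000000) = 13.333808
Multiply: SWL = 10 * 13.333808 = 133.34

133.34 dB


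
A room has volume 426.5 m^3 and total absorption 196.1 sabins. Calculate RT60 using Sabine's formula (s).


Given values:
  V = 426.5 m^3
  A = 196.1 sabins
Formula: RT60 = 0.161 * V / A
Numerator: 0.161 * 426.5 = 68.6665
RT60 = 68.6665 / 196.1 = 0.35

0.35 s


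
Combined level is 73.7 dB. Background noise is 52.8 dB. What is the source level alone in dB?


Given values:
  L_total = 73.7 dB, L_bg = 52.8 dB
Formula: L_source = 10 * log10(10^(L_total/10) - 10^(L_bg/10))
Convert to linear:
  10^(73.7/10) = 23442288.1532
  10^(52.8/10) = 190546.0718
Difference: 23442288.1532 - 190546.0718 = 23251742.0814
L_source = 10 * log10(23251742.0814) = 73.66

73.66 dB


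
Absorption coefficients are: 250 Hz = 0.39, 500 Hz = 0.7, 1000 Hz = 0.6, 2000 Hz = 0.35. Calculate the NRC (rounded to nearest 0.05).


Given values:
  a_250 = 0.39, a_500 = 0.7
  a_1000 = 0.6, a_2000 = 0.35
Formula: NRC = (a250 + a500 + a1000 + a2000) / 4
Sum = 0.39 + 0.7 + 0.6 + 0.35 = 2.04
NRC = 2.04 / 4 = 0.51
Rounded to nearest 0.05: 0.5

0.5


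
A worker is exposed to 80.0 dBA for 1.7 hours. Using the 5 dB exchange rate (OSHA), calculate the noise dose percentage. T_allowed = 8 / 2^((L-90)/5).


Given values:
  L = 80.0 dBA, T = 1.7 hours
Formula: T_allowed = 8 / 2^((L - 90) / 5)
Compute exponent: (80.0 - 90) / 5 = -2.0
Compute 2^(-2.0) = 0.25
T_allowed = 8 / 0.25 = 32.0 hours
Dose = (T / T_allowed) * 100
Dose = (1.7 / 32.0) * 100 = 5.31

5.31 %


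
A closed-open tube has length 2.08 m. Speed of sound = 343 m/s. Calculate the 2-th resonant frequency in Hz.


Given values:
  Tube type: closed-open, L = 2.08 m, c = 343 m/s, n = 2
Formula: f_n = (2n - 1) * c / (4 * L)
Compute 2n - 1 = 2*2 - 1 = 3
Compute 4 * L = 4 * 2.08 = 8.32
f = 3 * 343 / 8.32
f = 123.68

123.68 Hz


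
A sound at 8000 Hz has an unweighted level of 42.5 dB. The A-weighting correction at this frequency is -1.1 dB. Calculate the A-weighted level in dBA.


Given values:
  SPL = 42.5 dB
  A-weighting at 8000 Hz = -1.1 dB
Formula: L_A = SPL + A_weight
L_A = 42.5 + (-1.1)
L_A = 41.4

41.4 dBA


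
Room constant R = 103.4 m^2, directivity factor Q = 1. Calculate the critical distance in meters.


Given values:
  R = 103.4 m^2, Q = 1
Formula: d_c = 0.141 * sqrt(Q * R)
Compute Q * R = 1 * 103.4 = 103.4
Compute sqrt(103.4) = 10.1686
d_c = 0.141 * 10.1686 = 1.434

1.434 m


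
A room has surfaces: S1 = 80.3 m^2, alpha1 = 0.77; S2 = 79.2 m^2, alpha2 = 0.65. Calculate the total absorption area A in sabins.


Given surfaces:
  Surface 1: 80.3 * 0.77 = 61.831
  Surface 2: 79.2 * 0.65 = 51.48
Formula: A = sum(Si * alpha_i)
A = 61.831 + 51.48
A = 113.31

113.31 sabins


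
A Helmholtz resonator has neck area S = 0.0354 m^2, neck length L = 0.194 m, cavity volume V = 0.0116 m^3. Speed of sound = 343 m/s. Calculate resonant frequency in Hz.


Given values:
  S = 0.0354 m^2, L = 0.194 m, V = 0.0116 m^3, c = 343 m/s
Formula: f = (c / (2*pi)) * sqrt(S / (V * L))
Compute V * L = 0.0116 * 0.194 = 0.0022504
Compute S / (V * L) = 0.0354 / 0.0022504 = 15.7305
Compute sqrt(15.7305) = 3.966169
Compute c / (2*pi) = 343 / 6.283185 = 54.590148
f = 54.590148 * 3.966169 = 216.51

216.51 Hz


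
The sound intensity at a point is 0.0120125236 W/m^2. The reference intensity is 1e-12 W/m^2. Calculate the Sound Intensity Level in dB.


Given values:
  I = 0.0120125236 W/m^2
  I_ref = 1e-12 W/m^2
Formula: SIL = 10 * log10(I / I_ref)
Compute ratio: I / I_ref = 12012523600
Compute log10: log10(12012523600) = 10.079634
Multiply: SIL = 10 * 10.079634 = 100.8

100.8 dB


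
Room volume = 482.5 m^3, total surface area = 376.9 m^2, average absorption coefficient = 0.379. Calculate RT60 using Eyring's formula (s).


Given values:
  V = 482.5 m^3, S = 376.9 m^2, alpha = 0.379
Formula: RT60 = 0.161 * V / (-S * ln(1 - alpha))
Compute ln(1 - 0.379) = ln(0.621) = -0.476424
Denominator: -376.9 * -0.476424 = 179.5642
Numerator: 0.161 * 482.5 = 77.6825
RT60 = 77.6825 / 179.5642 = 0.433

0.433 s


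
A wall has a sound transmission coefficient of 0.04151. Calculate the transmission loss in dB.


Given values:
  tau = 0.04151
Formula: TL = 10 * log10(1 / tau)
Compute 1 / tau = 1 / 0.04151 = 24.0906
Compute log10(24.0906) = 1.381848
TL = 10 * 1.381848 = 13.82

13.82 dB


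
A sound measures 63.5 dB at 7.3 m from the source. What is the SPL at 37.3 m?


Given values:
  SPL1 = 63.5 dB, r1 = 7.3 m, r2 = 37.3 m
Formula: SPL2 = SPL1 - 20 * log10(r2 / r1)
Compute ratio: r2 / r1 = 37.3 / 7.3 = 5.1096
Compute log10: log10(5.1096) = 0.708387
Compute drop: 20 * 0.708387 = 14.1677
SPL2 = 63.5 - 14.1677 = 49.33

49.33 dB


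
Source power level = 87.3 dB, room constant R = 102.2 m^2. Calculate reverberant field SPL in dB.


Given values:
  Lw = 87.3 dB, R = 102.2 m^2
Formula: SPL = Lw + 10 * log10(4 / R)
Compute 4 / R = 4 / 102.2 = 0.039139
Compute 10 * log10(0.039139) = -14.0739
SPL = 87.3 + (-14.0739) = 73.23

73.23 dB


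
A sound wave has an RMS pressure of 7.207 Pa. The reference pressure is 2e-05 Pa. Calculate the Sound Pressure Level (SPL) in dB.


Given values:
  p = 7.207 Pa
  p_ref = 2e-05 Pa
Formula: SPL = 20 * log10(p / p_ref)
Compute ratio: p / p_ref = 7.207 / 2e-05 = 360350
Compute log10: log10(360350) = 5.556725
Multiply: SPL = 20 * 5.556725 = 111.13

111.13 dB


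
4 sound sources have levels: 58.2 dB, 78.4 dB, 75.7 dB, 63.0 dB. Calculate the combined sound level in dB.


Formula: L_total = 10 * log10( sum(10^(Li/10)) )
  Source 1: 10^(58.2/10) = 660693.448
  Source 2: 10^(78.4/10) = 69183097.0919
  Source 3: 10^(75.7/10) = 37153522.9097
  Source 4: 10^(63.0/10) = 1995262.315
Sum of linear values = 108992575.7646
L_total = 10 * log10(108992575.7646) = 80.37

80.37 dB


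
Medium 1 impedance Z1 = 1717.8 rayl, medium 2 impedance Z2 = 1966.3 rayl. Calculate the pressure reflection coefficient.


Given values:
  Z1 = 1717.8 rayl, Z2 = 1966.3 rayl
Formula: R = (Z2 - Z1) / (Z2 + Z1)
Numerator: Z2 - Z1 = 1966.3 - 1717.8 = 248.5
Denominator: Z2 + Z1 = 1966.3 + 1717.8 = 3684.1
R = 248.5 / 3684.1 = 0.0675

0.0675


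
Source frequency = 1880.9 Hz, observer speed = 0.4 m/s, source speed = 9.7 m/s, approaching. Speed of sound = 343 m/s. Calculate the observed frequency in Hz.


Given values:
  f_s = 1880.9 Hz, v_o = 0.4 m/s, v_s = 9.7 m/s
  Direction: approaching
Formula: f_o = f_s * (c + v_o) / (c - v_s)
Numerator: c + v_o = 343 + 0.4 = 343.4
Denominator: c - v_s = 343 - 9.7 = 333.3
f_o = 1880.9 * 343.4 / 333.3 = 1937.9

1937.9 Hz


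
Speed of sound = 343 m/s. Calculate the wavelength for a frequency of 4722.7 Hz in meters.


Given values:
  c = 343 m/s, f = 4722.7 Hz
Formula: lambda = c / f
lambda = 343 / 4722.7
lambda = 0.0726

0.0726 m


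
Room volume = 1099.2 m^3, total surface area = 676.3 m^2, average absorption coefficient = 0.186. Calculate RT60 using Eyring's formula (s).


Given values:
  V = 1099.2 m^3, S = 676.3 m^2, alpha = 0.186
Formula: RT60 = 0.161 * V / (-S * ln(1 - alpha))
Compute ln(1 - 0.186) = ln(0.814) = -0.205795
Denominator: -676.3 * -0.205795 = 139.1792
Numerator: 0.161 * 1099.2 = 176.9712
RT60 = 176.9712 / 139.1792 = 1.272

1.272 s


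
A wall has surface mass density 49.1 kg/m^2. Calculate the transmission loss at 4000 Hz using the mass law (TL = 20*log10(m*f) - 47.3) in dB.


Given values:
  m = 49.1 kg/m^2, f = 4000 Hz
Formula: TL = 20 * log10(m * f) - 47.3
Compute m * f = 49.1 * 4000 = 196400.0
Compute log10(196400.0) = 5.293141
Compute 20 * 5.293141 = 105.8628
TL = 105.8628 - 47.3 = 58.56

58.56 dB


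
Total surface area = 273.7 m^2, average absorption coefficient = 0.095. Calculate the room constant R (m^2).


Given values:
  S = 273.7 m^2, alpha = 0.095
Formula: R = S * alpha / (1 - alpha)
Numerator: 273.7 * 0.095 = 26.0015
Denominator: 1 - 0.095 = 0.905
R = 26.0015 / 0.905 = 28.73

28.73 m^2


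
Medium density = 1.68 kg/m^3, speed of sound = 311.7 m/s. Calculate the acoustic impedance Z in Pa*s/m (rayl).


Given values:
  rho = 1.68 kg/m^3
  c = 311.7 m/s
Formula: Z = rho * c
Z = 1.68 * 311.7
Z = 523.66

523.66 rayl


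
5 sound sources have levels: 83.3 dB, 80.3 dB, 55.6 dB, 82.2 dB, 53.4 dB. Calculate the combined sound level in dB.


Formula: L_total = 10 * log10( sum(10^(Li/10)) )
  Source 1: 10^(83.3/10) = 213796208.9502
  Source 2: 10^(80.3/10) = 107151930.5238
  Source 3: 10^(55.6/10) = 363078.0548
  Source 4: 10^(82.2/10) = 165958690.7438
  Source 5: 10^(53.4/10) = 218776.1624
Sum of linear values = 487488684.435
L_total = 10 * log10(487488684.435) = 86.88

86.88 dB


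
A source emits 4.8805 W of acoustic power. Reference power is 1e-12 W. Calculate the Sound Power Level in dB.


Given values:
  W = 4.8805 W
  W_ref = 1e-12 W
Formula: SWL = 10 * log10(W / W_ref)
Compute ratio: W / W_ref = 4880500000000
Compute log10: log10(4880500000000) = 12.688464
Multiply: SWL = 10 * 12.688464 = 126.88

126.88 dB


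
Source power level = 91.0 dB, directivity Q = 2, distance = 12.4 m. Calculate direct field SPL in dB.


Given values:
  Lw = 91.0 dB, Q = 2, r = 12.4 m
Formula: SPL = Lw + 10 * log10(Q / (4 * pi * r^2))
Compute 4 * pi * r^2 = 4 * pi * 12.4^2 = 1932.2051
Compute Q / denom = 2 / 1932.2051 = 0.00103509
Compute 10 * log10(0.00103509) = -29.8502
SPL = 91.0 + (-29.8502) = 61.15

61.15 dB


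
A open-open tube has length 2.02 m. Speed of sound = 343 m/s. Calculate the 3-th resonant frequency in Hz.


Given values:
  Tube type: open-open, L = 2.02 m, c = 343 m/s, n = 3
Formula: f_n = n * c / (2 * L)
Compute 2 * L = 2 * 2.02 = 4.04
f = 3 * 343 / 4.04
f = 254.7

254.7 Hz


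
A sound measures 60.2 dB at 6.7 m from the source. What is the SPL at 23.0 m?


Given values:
  SPL1 = 60.2 dB, r1 = 6.7 m, r2 = 23.0 m
Formula: SPL2 = SPL1 - 20 * log10(r2 / r1)
Compute ratio: r2 / r1 = 23.0 / 6.7 = 3.4328
Compute log10: log10(3.4328) = 0.535649
Compute drop: 20 * 0.535649 = 10.713
SPL2 = 60.2 - 10.713 = 49.49

49.49 dB


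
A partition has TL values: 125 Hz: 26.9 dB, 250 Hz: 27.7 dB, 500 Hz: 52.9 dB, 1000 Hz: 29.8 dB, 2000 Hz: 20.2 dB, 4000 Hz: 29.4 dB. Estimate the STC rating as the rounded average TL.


Given TL values at each frequency:
  125 Hz: 26.9 dB
  250 Hz: 27.7 dB
  500 Hz: 52.9 dB
  1000 Hz: 29.8 dB
  2000 Hz: 20.2 dB
  4000 Hz: 29.4 dB
Formula: STC ~ round(average of TL values)
Sum = 26.9 + 27.7 + 52.9 + 29.8 + 20.2 + 29.4 = 186.9
Average = 186.9 / 6 = 31.15
Rounded: 31

31
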